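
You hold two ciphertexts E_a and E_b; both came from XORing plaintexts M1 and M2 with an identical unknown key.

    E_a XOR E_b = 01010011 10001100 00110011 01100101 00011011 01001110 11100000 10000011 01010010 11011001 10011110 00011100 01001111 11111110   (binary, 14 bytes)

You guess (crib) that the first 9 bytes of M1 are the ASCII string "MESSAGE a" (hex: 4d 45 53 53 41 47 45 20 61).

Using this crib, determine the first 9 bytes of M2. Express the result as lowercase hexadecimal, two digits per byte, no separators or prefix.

Since E_a ⊕ E_b = M1 ⊕ M2, XORing with the guessed M1 bytes yields the corresponding M2 bytes: M2 = (E_a ⊕ E_b) ⊕ M1.
byte 0:  83 ^  77 =  30
byte 1: 140 ^  69 = 201
byte 2:  51 ^  83 =  96
byte 3: 101 ^  83 =  54
byte 4:  27 ^  65 =  90
byte 5:  78 ^  71 =   9
byte 6: 224 ^  69 = 165
byte 7: 131 ^  32 = 163
byte 8:  82 ^  97 =  51

1ec960365a09a5a333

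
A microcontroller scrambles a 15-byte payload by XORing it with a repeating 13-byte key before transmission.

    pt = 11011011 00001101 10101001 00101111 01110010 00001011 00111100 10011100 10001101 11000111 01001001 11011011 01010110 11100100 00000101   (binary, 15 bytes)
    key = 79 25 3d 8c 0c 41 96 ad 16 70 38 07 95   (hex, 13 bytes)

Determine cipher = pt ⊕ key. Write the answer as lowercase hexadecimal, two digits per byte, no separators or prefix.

The 13-byte key repeats, so the effective keystream is 79 25 3d 8c 0c 41 96 ad 16 70 38 07 95 79 25.
byte 0: db ⊕ 79 = a2
byte 1: 0d ⊕ 25 = 28
byte 2: a9 ⊕ 3d = 94
byte 3: 2f ⊕ 8c = a3
byte 4: 72 ⊕ 0c = 7e
byte 5: 0b ⊕ 41 = 4a
byte 6: 3c ⊕ 96 = aa
byte 7: 9c ⊕ ad = 31
byte 8: 8d ⊕ 16 = 9b
byte 9: c7 ⊕ 70 = b7
byte 10: 49 ⊕ 38 = 71
byte 11: db ⊕ 07 = dc
byte 12: 56 ⊕ 95 = c3
byte 13: e4 ⊕ 79 = 9d
byte 14: 05 ⊕ 25 = 20

a22894a37e4aaa319bb771dcc39d20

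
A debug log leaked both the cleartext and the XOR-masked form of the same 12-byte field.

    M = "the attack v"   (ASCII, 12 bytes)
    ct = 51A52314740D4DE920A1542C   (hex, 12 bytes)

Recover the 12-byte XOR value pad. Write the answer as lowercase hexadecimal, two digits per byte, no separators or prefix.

Since ct = M ⊕ pad, XORing both sides with M gives pad = M ⊕ ct.
116 ⊕  81 =  37
104 ⊕ 165 = 205
101 ⊕  35 =  70
 32 ⊕  20 =  52
 97 ⊕ 116 =  21
116 ⊕  13 = 121
116 ⊕  77 =  57
 97 ⊕ 233 = 136
 99 ⊕  32 =  67
107 ⊕ 161 = 202
 32 ⊕  84 = 116
118 ⊕  44 =  90

25cd46341579398843ca745a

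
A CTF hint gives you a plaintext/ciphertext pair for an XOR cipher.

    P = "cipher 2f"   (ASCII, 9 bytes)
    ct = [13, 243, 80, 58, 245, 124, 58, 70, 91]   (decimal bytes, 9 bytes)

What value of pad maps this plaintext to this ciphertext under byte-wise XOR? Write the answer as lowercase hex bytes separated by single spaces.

6e 9a 20 52 90 0e 1a 74 3d

Since ct = P ⊕ pad, XORing both sides with P gives pad = P ⊕ ct.
byte 0:  99 ^  13 = 110
byte 1: 105 ^ 243 = 154
byte 2: 112 ^  80 =  32
byte 3: 104 ^  58 =  82
byte 4: 101 ^ 245 = 144
byte 5: 114 ^ 124 =  14
byte 6:  32 ^  58 =  26
byte 7:  50 ^  70 = 116
byte 8: 102 ^  91 =  61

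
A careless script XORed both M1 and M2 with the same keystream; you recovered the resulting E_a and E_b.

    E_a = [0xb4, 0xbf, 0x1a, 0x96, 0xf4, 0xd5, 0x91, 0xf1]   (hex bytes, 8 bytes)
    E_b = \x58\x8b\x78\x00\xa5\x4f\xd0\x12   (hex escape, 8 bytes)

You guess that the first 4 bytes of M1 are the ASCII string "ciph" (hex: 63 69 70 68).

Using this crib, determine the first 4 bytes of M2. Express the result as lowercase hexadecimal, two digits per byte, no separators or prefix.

8f5d12fe

First, E_a ⊕ E_b = (M1 ⊕ K) ⊕ (M2 ⊕ K) = M1 ⊕ M2, so the key drops out. Then M2 = (M1 ⊕ M2) ⊕ M1 over the first 4 bytes.
byte 0: (b4 ^ 58) ^ 63 = ec ^ 63 = 8f
byte 1: (bf ^ 8b) ^ 69 = 34 ^ 69 = 5d
byte 2: (1a ^ 78) ^ 70 = 62 ^ 70 = 12
byte 3: (96 ^ 00) ^ 68 = 96 ^ 68 = fe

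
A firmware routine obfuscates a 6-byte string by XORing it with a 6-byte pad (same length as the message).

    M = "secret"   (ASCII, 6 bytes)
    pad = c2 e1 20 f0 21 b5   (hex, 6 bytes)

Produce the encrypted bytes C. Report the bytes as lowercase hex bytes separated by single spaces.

01110011 ^ 11000010 = 10110001
01100101 ^ 11100001 = 10000100
01100011 ^ 00100000 = 01000011
01110010 ^ 11110000 = 10000010
01100101 ^ 00100001 = 01000100
01110100 ^ 10110101 = 11000001

b1 84 43 82 44 c1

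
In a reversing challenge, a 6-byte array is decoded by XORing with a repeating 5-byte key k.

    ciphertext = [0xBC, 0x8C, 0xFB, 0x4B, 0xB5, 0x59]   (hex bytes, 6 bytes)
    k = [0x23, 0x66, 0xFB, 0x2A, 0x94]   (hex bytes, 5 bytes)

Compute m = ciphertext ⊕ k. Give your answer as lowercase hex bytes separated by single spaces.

The 5-byte key repeats, so the effective keystream is 23 66 fb 2a 94 23.
byte 0: bc XOR 23 = 9f
byte 1: 8c XOR 66 = ea
byte 2: fb XOR fb = 00
byte 3: 4b XOR 2a = 61
byte 4: b5 XOR 94 = 21
byte 5: 59 XOR 23 = 7a

9f ea 00 61 21 7a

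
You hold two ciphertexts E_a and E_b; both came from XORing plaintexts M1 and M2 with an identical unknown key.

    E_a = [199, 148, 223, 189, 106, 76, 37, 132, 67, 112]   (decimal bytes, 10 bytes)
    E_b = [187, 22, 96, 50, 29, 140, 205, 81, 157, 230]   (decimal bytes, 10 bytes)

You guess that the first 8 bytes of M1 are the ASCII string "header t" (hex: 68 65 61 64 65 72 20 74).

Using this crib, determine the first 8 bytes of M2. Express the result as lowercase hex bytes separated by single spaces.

First, E_a ⊕ E_b = (M1 ⊕ K) ⊕ (M2 ⊕ K) = M1 ⊕ M2, so the key drops out. Then M2 = (M1 ⊕ M2) ⊕ M1 over the first 8 bytes.
byte 0: (c7 ^ bb) ^ 68 = 7c ^ 68 = 14
byte 1: (94 ^ 16) ^ 65 = 82 ^ 65 = e7
byte 2: (df ^ 60) ^ 61 = bf ^ 61 = de
byte 3: (bd ^ 32) ^ 64 = 8f ^ 64 = eb
byte 4: (6a ^ 1d) ^ 65 = 77 ^ 65 = 12
byte 5: (4c ^ 8c) ^ 72 = c0 ^ 72 = b2
byte 6: (25 ^ cd) ^ 20 = e8 ^ 20 = c8
byte 7: (84 ^ 51) ^ 74 = d5 ^ 74 = a1

14 e7 de eb 12 b2 c8 a1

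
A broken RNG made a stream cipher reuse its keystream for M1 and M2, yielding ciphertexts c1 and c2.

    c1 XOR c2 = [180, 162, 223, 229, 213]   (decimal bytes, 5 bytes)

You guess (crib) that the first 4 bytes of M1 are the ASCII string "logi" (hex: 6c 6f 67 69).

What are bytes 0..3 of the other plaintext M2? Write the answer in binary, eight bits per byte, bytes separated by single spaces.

Since c1 ⊕ c2 = M1 ⊕ M2, XORing with the guessed M1 bytes yields the corresponding M2 bytes: M2 = (c1 ⊕ c2) ⊕ M1.
10110100 ^ 01101100 = 11011000
10100010 ^ 01101111 = 11001101
11011111 ^ 01100111 = 10111000
11100101 ^ 01101001 = 10001100

11011000 11001101 10111000 10001100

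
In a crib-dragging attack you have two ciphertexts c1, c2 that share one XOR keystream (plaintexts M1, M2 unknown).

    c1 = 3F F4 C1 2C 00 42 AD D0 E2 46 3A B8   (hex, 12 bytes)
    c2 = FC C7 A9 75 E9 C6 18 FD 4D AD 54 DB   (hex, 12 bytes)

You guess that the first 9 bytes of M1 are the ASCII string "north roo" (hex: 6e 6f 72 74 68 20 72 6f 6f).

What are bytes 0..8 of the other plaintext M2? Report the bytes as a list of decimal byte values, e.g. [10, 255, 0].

[173, 92, 26, 45, 129, 164, 199, 66, 192]

First, c1 ⊕ c2 = (M1 ⊕ K) ⊕ (M2 ⊕ K) = M1 ⊕ M2, so the key drops out. Then M2 = (M1 ⊕ M2) ⊕ M1 over the first 9 bytes.
byte 0: (3f xor fc) xor 6e = c3 xor 6e = ad
byte 1: (f4 xor c7) xor 6f = 33 xor 6f = 5c
byte 2: (c1 xor a9) xor 72 = 68 xor 72 = 1a
byte 3: (2c xor 75) xor 74 = 59 xor 74 = 2d
byte 4: (00 xor e9) xor 68 = e9 xor 68 = 81
byte 5: (42 xor c6) xor 20 = 84 xor 20 = a4
byte 6: (ad xor 18) xor 72 = b5 xor 72 = c7
byte 7: (d0 xor fd) xor 6f = 2d xor 6f = 42
byte 8: (e2 xor 4d) xor 6f = af xor 6f = c0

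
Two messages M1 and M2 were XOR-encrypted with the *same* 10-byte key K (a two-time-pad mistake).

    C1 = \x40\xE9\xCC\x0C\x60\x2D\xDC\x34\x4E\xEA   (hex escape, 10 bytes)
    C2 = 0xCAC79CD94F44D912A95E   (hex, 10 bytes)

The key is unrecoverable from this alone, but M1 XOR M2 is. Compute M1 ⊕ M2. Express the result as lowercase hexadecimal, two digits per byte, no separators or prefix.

C1 ⊕ C2 = (M1 ⊕ K) ⊕ (M2 ⊕ K) = M1 ⊕ M2 — the shared key cancels under XOR.
 64 ^ 202 = 138
233 ^ 199 =  46
204 ^ 156 =  80
 12 ^ 217 = 213
 96 ^  79 =  47
 45 ^  68 = 105
220 ^ 217 =   5
 52 ^  18 =  38
 78 ^ 169 = 231
234 ^  94 = 180

8a2e50d52f690526e7b4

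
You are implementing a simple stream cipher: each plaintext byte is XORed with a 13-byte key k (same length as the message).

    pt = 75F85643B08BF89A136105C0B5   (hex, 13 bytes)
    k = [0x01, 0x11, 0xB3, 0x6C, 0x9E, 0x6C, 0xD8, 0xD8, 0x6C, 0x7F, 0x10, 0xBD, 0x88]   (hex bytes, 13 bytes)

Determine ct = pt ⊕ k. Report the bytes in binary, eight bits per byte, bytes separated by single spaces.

01110100 11101001 11100101 00101111 00101110 11100111 00100000 01000010 01111111 00011110 00010101 01111101 00111101

XOR is its own inverse, so applying the key byte-wise gives the result directly.
117 ^   1 = 116
248 ^  17 = 233
 86 ^ 179 = 229
 67 ^ 108 =  47
176 ^ 158 =  46
139 ^ 108 = 231
248 ^ 216 =  32
154 ^ 216 =  66
 19 ^ 108 = 127
 97 ^ 127 =  30
  5 ^  16 =  21
192 ^ 189 = 125
181 ^ 136 =  61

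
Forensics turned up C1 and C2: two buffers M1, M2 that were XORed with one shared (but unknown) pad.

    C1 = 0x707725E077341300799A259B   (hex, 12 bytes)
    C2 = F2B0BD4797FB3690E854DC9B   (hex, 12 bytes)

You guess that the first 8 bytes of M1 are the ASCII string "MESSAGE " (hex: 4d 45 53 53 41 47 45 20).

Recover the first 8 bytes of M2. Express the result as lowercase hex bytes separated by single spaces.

First, C1 ⊕ C2 = (M1 ⊕ K) ⊕ (M2 ⊕ K) = M1 ⊕ M2, so the key drops out. Then M2 = (M1 ⊕ M2) ⊕ M1 over the first 8 bytes.
byte 0: (70 XOR f2) XOR 4d = 82 XOR 4d = cf
byte 1: (77 XOR b0) XOR 45 = c7 XOR 45 = 82
byte 2: (25 XOR bd) XOR 53 = 98 XOR 53 = cb
byte 3: (e0 XOR 47) XOR 53 = a7 XOR 53 = f4
byte 4: (77 XOR 97) XOR 41 = e0 XOR 41 = a1
byte 5: (34 XOR fb) XOR 47 = cf XOR 47 = 88
byte 6: (13 XOR 36) XOR 45 = 25 XOR 45 = 60
byte 7: (00 XOR 90) XOR 20 = 90 XOR 20 = b0

cf 82 cb f4 a1 88 60 b0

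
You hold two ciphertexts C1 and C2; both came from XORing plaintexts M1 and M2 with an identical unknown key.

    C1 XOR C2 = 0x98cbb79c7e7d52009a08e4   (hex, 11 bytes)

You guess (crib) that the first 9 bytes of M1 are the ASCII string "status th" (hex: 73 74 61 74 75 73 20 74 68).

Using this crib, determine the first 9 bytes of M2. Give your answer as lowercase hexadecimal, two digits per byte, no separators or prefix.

Since C1 ⊕ C2 = M1 ⊕ M2, XORing with the guessed M1 bytes yields the corresponding M2 bytes: M2 = (C1 ⊕ C2) ⊕ M1.
byte 0: 98 ^ 73 = eb
byte 1: cb ^ 74 = bf
byte 2: b7 ^ 61 = d6
byte 3: 9c ^ 74 = e8
byte 4: 7e ^ 75 = 0b
byte 5: 7d ^ 73 = 0e
byte 6: 52 ^ 20 = 72
byte 7: 00 ^ 74 = 74
byte 8: 9a ^ 68 = f2

ebbfd6e80b0e7274f2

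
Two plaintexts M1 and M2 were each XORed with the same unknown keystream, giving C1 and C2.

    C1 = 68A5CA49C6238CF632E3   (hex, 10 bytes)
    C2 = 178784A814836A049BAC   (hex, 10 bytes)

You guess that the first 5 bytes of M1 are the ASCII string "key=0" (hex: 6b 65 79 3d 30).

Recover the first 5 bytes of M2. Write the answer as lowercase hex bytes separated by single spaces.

14 47 37 dc e2

First, C1 ⊕ C2 = (M1 ⊕ K) ⊕ (M2 ⊕ K) = M1 ⊕ M2, so the key drops out. Then M2 = (M1 ⊕ M2) ⊕ M1 over the first 5 bytes.
byte 0: (68 XOR 17) XOR 6b = 7f XOR 6b = 14
byte 1: (a5 XOR 87) XOR 65 = 22 XOR 65 = 47
byte 2: (ca XOR 84) XOR 79 = 4e XOR 79 = 37
byte 3: (49 XOR a8) XOR 3d = e1 XOR 3d = dc
byte 4: (c6 XOR 14) XOR 30 = d2 XOR 30 = e2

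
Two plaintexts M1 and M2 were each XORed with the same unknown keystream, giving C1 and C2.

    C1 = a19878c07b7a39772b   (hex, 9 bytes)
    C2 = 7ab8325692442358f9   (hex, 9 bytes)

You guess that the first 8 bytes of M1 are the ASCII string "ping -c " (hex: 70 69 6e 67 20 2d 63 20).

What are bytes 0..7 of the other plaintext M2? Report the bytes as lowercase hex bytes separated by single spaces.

First, C1 ⊕ C2 = (M1 ⊕ K) ⊕ (M2 ⊕ K) = M1 ⊕ M2, so the key drops out. Then M2 = (M1 ⊕ M2) ⊕ M1 over the first 8 bytes.
byte 0: (a1 ⊕ 7a) ⊕ 70 = db ⊕ 70 = ab
byte 1: (98 ⊕ b8) ⊕ 69 = 20 ⊕ 69 = 49
byte 2: (78 ⊕ 32) ⊕ 6e = 4a ⊕ 6e = 24
byte 3: (c0 ⊕ 56) ⊕ 67 = 96 ⊕ 67 = f1
byte 4: (7b ⊕ 92) ⊕ 20 = e9 ⊕ 20 = c9
byte 5: (7a ⊕ 44) ⊕ 2d = 3e ⊕ 2d = 13
byte 6: (39 ⊕ 23) ⊕ 63 = 1a ⊕ 63 = 79
byte 7: (77 ⊕ 58) ⊕ 20 = 2f ⊕ 20 = 0f

ab 49 24 f1 c9 13 79 0f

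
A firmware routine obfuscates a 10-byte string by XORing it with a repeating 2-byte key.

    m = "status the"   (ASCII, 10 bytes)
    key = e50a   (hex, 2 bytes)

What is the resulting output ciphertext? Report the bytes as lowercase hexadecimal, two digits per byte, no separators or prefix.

The 2-byte key repeats, so the effective keystream is e5 0a e5 0a e5 0a e5 0a e5 0a.
byte 0: 73 XOR e5 = 96
byte 1: 74 XOR 0a = 7e
byte 2: 61 XOR e5 = 84
byte 3: 74 XOR 0a = 7e
byte 4: 75 XOR e5 = 90
byte 5: 73 XOR 0a = 79
byte 6: 20 XOR e5 = c5
byte 7: 74 XOR 0a = 7e
byte 8: 68 XOR e5 = 8d
byte 9: 65 XOR 0a = 6f

967e847e9079c57e8d6f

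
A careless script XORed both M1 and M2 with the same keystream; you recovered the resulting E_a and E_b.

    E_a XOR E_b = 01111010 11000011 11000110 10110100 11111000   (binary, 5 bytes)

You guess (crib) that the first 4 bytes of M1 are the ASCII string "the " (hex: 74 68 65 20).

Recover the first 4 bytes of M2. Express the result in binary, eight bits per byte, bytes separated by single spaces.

00001110 10101011 10100011 10010100

Since E_a ⊕ E_b = M1 ⊕ M2, XORing with the guessed M1 bytes yields the corresponding M2 bytes: M2 = (E_a ⊕ E_b) ⊕ M1.
byte 0: 01111010 ^ 01110100 = 00001110
byte 1: 11000011 ^ 01101000 = 10101011
byte 2: 11000110 ^ 01100101 = 10100011
byte 3: 10110100 ^ 00100000 = 10010100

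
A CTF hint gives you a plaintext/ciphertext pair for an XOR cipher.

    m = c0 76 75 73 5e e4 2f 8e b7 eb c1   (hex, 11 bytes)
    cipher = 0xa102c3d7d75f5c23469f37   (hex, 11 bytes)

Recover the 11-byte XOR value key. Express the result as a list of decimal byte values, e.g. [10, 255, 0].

[97, 116, 182, 164, 137, 187, 115, 173, 241, 116, 246]

Since cipher = m ⊕ key, XORing both sides with m gives key = m ⊕ cipher.
byte 0: 192 ^ 161 =  97
byte 1: 118 ^   2 = 116
byte 2: 117 ^ 195 = 182
byte 3: 115 ^ 215 = 164
byte 4:  94 ^ 215 = 137
byte 5: 228 ^  95 = 187
byte 6:  47 ^  92 = 115
byte 7: 142 ^  35 = 173
byte 8: 183 ^  70 = 241
byte 9: 235 ^ 159 = 116
byte 10: 193 ^  55 = 246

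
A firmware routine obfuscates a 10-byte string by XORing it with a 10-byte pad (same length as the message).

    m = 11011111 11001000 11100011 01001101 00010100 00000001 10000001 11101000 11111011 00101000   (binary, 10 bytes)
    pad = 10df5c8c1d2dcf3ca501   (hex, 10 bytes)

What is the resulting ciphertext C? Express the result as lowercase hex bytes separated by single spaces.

df XOR 10 = cf
c8 XOR df = 17
e3 XOR 5c = bf
4d XOR 8c = c1
14 XOR 1d = 09
01 XOR 2d = 2c
81 XOR cf = 4e
e8 XOR 3c = d4
fb XOR a5 = 5e
28 XOR 01 = 29

cf 17 bf c1 09 2c 4e d4 5e 29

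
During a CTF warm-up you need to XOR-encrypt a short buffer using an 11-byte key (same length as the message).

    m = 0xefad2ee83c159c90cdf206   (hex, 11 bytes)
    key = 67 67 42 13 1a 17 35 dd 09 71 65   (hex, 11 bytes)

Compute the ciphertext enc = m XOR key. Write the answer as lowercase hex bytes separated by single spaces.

ef xor 67 = 88
ad xor 67 = ca
2e xor 42 = 6c
e8 xor 13 = fb
3c xor 1a = 26
15 xor 17 = 02
9c xor 35 = a9
90 xor dd = 4d
cd xor 09 = c4
f2 xor 71 = 83
06 xor 65 = 63

88 ca 6c fb 26 02 a9 4d c4 83 63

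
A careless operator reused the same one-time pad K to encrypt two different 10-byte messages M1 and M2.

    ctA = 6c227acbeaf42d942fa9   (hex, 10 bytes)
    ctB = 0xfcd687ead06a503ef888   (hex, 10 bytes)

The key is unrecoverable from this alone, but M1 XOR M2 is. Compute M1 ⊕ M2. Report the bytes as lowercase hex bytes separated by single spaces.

90 f4 fd 21 3a 9e 7d aa d7 21

ctA ⊕ ctB = (M1 ⊕ K) ⊕ (M2 ⊕ K) = M1 ⊕ M2 — the shared key cancels under XOR.
byte 0: 6c ⊕ fc = 90
byte 1: 22 ⊕ d6 = f4
byte 2: 7a ⊕ 87 = fd
byte 3: cb ⊕ ea = 21
byte 4: ea ⊕ d0 = 3a
byte 5: f4 ⊕ 6a = 9e
byte 6: 2d ⊕ 50 = 7d
byte 7: 94 ⊕ 3e = aa
byte 8: 2f ⊕ f8 = d7
byte 9: a9 ⊕ 88 = 21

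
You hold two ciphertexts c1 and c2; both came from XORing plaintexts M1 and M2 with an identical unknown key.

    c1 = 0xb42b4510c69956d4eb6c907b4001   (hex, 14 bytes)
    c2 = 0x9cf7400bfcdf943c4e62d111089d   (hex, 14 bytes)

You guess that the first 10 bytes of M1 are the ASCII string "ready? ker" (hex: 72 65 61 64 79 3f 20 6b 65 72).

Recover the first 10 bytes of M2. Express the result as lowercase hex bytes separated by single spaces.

5a b9 64 7f 43 79 e2 83 c0 7c

First, c1 ⊕ c2 = (M1 ⊕ K) ⊕ (M2 ⊕ K) = M1 ⊕ M2, so the key drops out. Then M2 = (M1 ⊕ M2) ⊕ M1 over the first 10 bytes.
byte 0: (b4 xor 9c) xor 72 = 28 xor 72 = 5a
byte 1: (2b xor f7) xor 65 = dc xor 65 = b9
byte 2: (45 xor 40) xor 61 = 05 xor 61 = 64
byte 3: (10 xor 0b) xor 64 = 1b xor 64 = 7f
byte 4: (c6 xor fc) xor 79 = 3a xor 79 = 43
byte 5: (99 xor df) xor 3f = 46 xor 3f = 79
byte 6: (56 xor 94) xor 20 = c2 xor 20 = e2
byte 7: (d4 xor 3c) xor 6b = e8 xor 6b = 83
byte 8: (eb xor 4e) xor 65 = a5 xor 65 = c0
byte 9: (6c xor 62) xor 72 = 0e xor 72 = 7c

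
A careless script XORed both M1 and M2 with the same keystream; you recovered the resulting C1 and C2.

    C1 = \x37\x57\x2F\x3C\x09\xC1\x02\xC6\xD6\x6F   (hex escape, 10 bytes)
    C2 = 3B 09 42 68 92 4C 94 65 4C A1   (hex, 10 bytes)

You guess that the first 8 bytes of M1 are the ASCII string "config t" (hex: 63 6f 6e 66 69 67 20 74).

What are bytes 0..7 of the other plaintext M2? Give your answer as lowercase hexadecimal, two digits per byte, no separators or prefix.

First, C1 ⊕ C2 = (M1 ⊕ K) ⊕ (M2 ⊕ K) = M1 ⊕ M2, so the key drops out. Then M2 = (M1 ⊕ M2) ⊕ M1 over the first 8 bytes.
byte 0: (37 XOR 3b) XOR 63 = 0c XOR 63 = 6f
byte 1: (57 XOR 09) XOR 6f = 5e XOR 6f = 31
byte 2: (2f XOR 42) XOR 6e = 6d XOR 6e = 03
byte 3: (3c XOR 68) XOR 66 = 54 XOR 66 = 32
byte 4: (09 XOR 92) XOR 69 = 9b XOR 69 = f2
byte 5: (c1 XOR 4c) XOR 67 = 8d XOR 67 = ea
byte 6: (02 XOR 94) XOR 20 = 96 XOR 20 = b6
byte 7: (c6 XOR 65) XOR 74 = a3 XOR 74 = d7

6f310332f2eab6d7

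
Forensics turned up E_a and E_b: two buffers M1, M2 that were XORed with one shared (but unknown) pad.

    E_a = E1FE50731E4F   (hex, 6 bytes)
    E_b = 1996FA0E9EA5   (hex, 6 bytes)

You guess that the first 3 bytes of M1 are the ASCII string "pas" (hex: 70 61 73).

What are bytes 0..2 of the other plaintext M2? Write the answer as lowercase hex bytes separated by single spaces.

88 09 d9

First, E_a ⊕ E_b = (M1 ⊕ K) ⊕ (M2 ⊕ K) = M1 ⊕ M2, so the key drops out. Then M2 = (M1 ⊕ M2) ⊕ M1 over the first 3 bytes.
byte 0: (e1 ^ 19) ^ 70 = f8 ^ 70 = 88
byte 1: (fe ^ 96) ^ 61 = 68 ^ 61 = 09
byte 2: (50 ^ fa) ^ 73 = aa ^ 73 = d9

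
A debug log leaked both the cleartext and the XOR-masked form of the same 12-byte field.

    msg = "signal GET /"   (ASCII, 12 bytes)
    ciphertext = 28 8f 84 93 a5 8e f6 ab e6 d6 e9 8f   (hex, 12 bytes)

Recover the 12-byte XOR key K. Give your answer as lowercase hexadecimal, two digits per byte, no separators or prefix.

5be6e3fdc4e2d6eca382c9a0

Since ciphertext = msg ⊕ K, XORing both sides with msg gives K = msg ⊕ ciphertext.
byte 0: 73 ⊕ 28 = 5b
byte 1: 69 ⊕ 8f = e6
byte 2: 67 ⊕ 84 = e3
byte 3: 6e ⊕ 93 = fd
byte 4: 61 ⊕ a5 = c4
byte 5: 6c ⊕ 8e = e2
byte 6: 20 ⊕ f6 = d6
byte 7: 47 ⊕ ab = ec
byte 8: 45 ⊕ e6 = a3
byte 9: 54 ⊕ d6 = 82
byte 10: 20 ⊕ e9 = c9
byte 11: 2f ⊕ 8f = a0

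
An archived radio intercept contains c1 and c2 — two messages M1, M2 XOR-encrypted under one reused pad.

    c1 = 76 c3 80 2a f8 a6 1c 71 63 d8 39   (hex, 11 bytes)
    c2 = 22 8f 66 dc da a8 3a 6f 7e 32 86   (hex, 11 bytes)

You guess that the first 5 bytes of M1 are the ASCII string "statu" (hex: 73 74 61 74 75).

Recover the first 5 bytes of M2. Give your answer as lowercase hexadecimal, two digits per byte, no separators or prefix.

First, c1 ⊕ c2 = (M1 ⊕ K) ⊕ (M2 ⊕ K) = M1 ⊕ M2, so the key drops out. Then M2 = (M1 ⊕ M2) ⊕ M1 over the first 5 bytes.
byte 0: (76 xor 22) xor 73 = 54 xor 73 = 27
byte 1: (c3 xor 8f) xor 74 = 4c xor 74 = 38
byte 2: (80 xor 66) xor 61 = e6 xor 61 = 87
byte 3: (2a xor dc) xor 74 = f6 xor 74 = 82
byte 4: (f8 xor da) xor 75 = 22 xor 75 = 57

2738878257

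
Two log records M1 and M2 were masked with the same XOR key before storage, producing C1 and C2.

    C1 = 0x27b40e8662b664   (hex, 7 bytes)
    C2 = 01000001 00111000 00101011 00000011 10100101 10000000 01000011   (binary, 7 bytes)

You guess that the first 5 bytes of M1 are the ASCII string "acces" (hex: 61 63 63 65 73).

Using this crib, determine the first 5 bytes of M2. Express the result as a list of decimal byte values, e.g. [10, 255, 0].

[7, 239, 70, 224, 180]

First, C1 ⊕ C2 = (M1 ⊕ K) ⊕ (M2 ⊕ K) = M1 ⊕ M2, so the key drops out. Then M2 = (M1 ⊕ M2) ⊕ M1 over the first 5 bytes.
byte 0: (27 XOR 41) XOR 61 = 66 XOR 61 = 07
byte 1: (b4 XOR 38) XOR 63 = 8c XOR 63 = ef
byte 2: (0e XOR 2b) XOR 63 = 25 XOR 63 = 46
byte 3: (86 XOR 03) XOR 65 = 85 XOR 65 = e0
byte 4: (62 XOR a5) XOR 73 = c7 XOR 73 = b4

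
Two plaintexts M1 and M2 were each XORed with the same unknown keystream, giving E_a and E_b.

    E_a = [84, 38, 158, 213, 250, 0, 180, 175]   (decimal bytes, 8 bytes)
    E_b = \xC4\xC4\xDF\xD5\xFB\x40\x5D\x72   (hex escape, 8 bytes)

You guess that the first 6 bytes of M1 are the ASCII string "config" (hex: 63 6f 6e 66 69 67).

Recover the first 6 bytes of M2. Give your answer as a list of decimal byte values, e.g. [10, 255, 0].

First, E_a ⊕ E_b = (M1 ⊕ K) ⊕ (M2 ⊕ K) = M1 ⊕ M2, so the key drops out. Then M2 = (M1 ⊕ M2) ⊕ M1 over the first 6 bytes.
byte 0: (54 XOR c4) XOR 63 = 90 XOR 63 = f3
byte 1: (26 XOR c4) XOR 6f = e2 XOR 6f = 8d
byte 2: (9e XOR df) XOR 6e = 41 XOR 6e = 2f
byte 3: (d5 XOR d5) XOR 66 = 00 XOR 66 = 66
byte 4: (fa XOR fb) XOR 69 = 01 XOR 69 = 68
byte 5: (00 XOR 40) XOR 67 = 40 XOR 67 = 27

[243, 141, 47, 102, 104, 39]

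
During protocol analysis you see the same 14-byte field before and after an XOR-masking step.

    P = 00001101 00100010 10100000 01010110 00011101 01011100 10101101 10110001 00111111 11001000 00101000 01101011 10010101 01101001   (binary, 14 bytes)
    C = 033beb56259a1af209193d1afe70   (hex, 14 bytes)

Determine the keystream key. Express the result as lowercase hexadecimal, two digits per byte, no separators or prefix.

0e194b0038c6b74336d115716b19

Since C = P ⊕ key, XORing both sides with P gives key = P ⊕ C.
00001101 ^ 00000011 = 00001110
00100010 ^ 00111011 = 00011001
10100000 ^ 11101011 = 01001011
01010110 ^ 01010110 = 00000000
00011101 ^ 00100101 = 00111000
01011100 ^ 10011010 = 11000110
10101101 ^ 00011010 = 10110111
10110001 ^ 11110010 = 01000011
00111111 ^ 00001001 = 00110110
11001000 ^ 00011001 = 11010001
00101000 ^ 00111101 = 00010101
01101011 ^ 00011010 = 01110001
10010101 ^ 11111110 = 01101011
01101001 ^ 01110000 = 00011001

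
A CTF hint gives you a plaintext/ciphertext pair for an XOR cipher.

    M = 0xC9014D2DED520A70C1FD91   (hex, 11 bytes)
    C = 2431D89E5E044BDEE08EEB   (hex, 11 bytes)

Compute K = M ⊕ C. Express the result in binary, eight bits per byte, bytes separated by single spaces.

11101101 00110000 10010101 10110011 10110011 01010110 01000001 10101110 00100001 01110011 01111010

Since C = M ⊕ K, XORing both sides with M gives K = M ⊕ C.
byte 0: 11001001 xor 00100100 = 11101101
byte 1: 00000001 xor 00110001 = 00110000
byte 2: 01001101 xor 11011000 = 10010101
byte 3: 00101101 xor 10011110 = 10110011
byte 4: 11101101 xor 01011110 = 10110011
byte 5: 01010010 xor 00000100 = 01010110
byte 6: 00001010 xor 01001011 = 01000001
byte 7: 01110000 xor 11011110 = 10101110
byte 8: 11000001 xor 11100000 = 00100001
byte 9: 11111101 xor 10001110 = 01110011
byte 10: 10010001 xor 11101011 = 01111010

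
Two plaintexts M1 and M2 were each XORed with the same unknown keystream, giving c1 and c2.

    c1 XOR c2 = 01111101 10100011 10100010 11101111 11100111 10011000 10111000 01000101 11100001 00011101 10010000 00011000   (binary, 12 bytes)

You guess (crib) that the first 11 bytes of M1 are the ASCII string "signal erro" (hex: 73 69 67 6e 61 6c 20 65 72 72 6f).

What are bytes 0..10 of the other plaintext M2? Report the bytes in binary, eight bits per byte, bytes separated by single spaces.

Since c1 ⊕ c2 = M1 ⊕ M2, XORing with the guessed M1 bytes yields the corresponding M2 bytes: M2 = (c1 ⊕ c2) ⊕ M1.
byte 0: 125 ⊕ 115 =  14
byte 1: 163 ⊕ 105 = 202
byte 2: 162 ⊕ 103 = 197
byte 3: 239 ⊕ 110 = 129
byte 4: 231 ⊕  97 = 134
byte 5: 152 ⊕ 108 = 244
byte 6: 184 ⊕  32 = 152
byte 7:  69 ⊕ 101 =  32
byte 8: 225 ⊕ 114 = 147
byte 9:  29 ⊕ 114 = 111
byte 10: 144 ⊕ 111 = 255

00001110 11001010 11000101 10000001 10000110 11110100 10011000 00100000 10010011 01101111 11111111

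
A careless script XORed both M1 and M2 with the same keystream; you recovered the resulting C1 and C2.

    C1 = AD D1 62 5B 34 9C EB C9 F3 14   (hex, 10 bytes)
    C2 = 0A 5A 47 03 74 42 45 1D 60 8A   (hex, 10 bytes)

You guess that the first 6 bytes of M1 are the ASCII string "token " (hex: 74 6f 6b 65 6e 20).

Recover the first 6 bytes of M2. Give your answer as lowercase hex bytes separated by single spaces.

d3 e4 4e 3d 2e fe

First, C1 ⊕ C2 = (M1 ⊕ K) ⊕ (M2 ⊕ K) = M1 ⊕ M2, so the key drops out. Then M2 = (M1 ⊕ M2) ⊕ M1 over the first 6 bytes.
byte 0: (ad ⊕ 0a) ⊕ 74 = a7 ⊕ 74 = d3
byte 1: (d1 ⊕ 5a) ⊕ 6f = 8b ⊕ 6f = e4
byte 2: (62 ⊕ 47) ⊕ 6b = 25 ⊕ 6b = 4e
byte 3: (5b ⊕ 03) ⊕ 65 = 58 ⊕ 65 = 3d
byte 4: (34 ⊕ 74) ⊕ 6e = 40 ⊕ 6e = 2e
byte 5: (9c ⊕ 42) ⊕ 20 = de ⊕ 20 = fe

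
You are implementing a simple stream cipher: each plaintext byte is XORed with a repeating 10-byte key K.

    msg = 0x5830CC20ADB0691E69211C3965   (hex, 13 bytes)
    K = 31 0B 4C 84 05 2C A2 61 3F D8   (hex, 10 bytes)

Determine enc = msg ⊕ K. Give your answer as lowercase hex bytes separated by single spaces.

The 10-byte key repeats, so the effective keystream is 31 0b 4c 84 05 2c a2 61 3f d8 31 0b 4c.
byte 0: 01011000 ^ 00110001 = 01101001
byte 1: 00110000 ^ 00001011 = 00111011
byte 2: 11001100 ^ 01001100 = 10000000
byte 3: 00100000 ^ 10000100 = 10100100
byte 4: 10101101 ^ 00000101 = 10101000
byte 5: 10110000 ^ 00101100 = 10011100
byte 6: 01101001 ^ 10100010 = 11001011
byte 7: 00011110 ^ 01100001 = 01111111
byte 8: 01101001 ^ 00111111 = 01010110
byte 9: 00100001 ^ 11011000 = 11111001
byte 10: 00011100 ^ 00110001 = 00101101
byte 11: 00111001 ^ 00001011 = 00110010
byte 12: 01100101 ^ 01001100 = 00101001

69 3b 80 a4 a8 9c cb 7f 56 f9 2d 32 29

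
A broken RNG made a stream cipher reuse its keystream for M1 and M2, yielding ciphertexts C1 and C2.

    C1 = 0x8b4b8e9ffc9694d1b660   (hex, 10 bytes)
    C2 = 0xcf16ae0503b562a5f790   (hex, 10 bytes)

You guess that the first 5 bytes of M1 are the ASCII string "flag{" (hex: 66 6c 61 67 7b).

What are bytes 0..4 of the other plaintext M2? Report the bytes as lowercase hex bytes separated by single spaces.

First, C1 ⊕ C2 = (M1 ⊕ K) ⊕ (M2 ⊕ K) = M1 ⊕ M2, so the key drops out. Then M2 = (M1 ⊕ M2) ⊕ M1 over the first 5 bytes.
byte 0: (8b ⊕ cf) ⊕ 66 = 44 ⊕ 66 = 22
byte 1: (4b ⊕ 16) ⊕ 6c = 5d ⊕ 6c = 31
byte 2: (8e ⊕ ae) ⊕ 61 = 20 ⊕ 61 = 41
byte 3: (9f ⊕ 05) ⊕ 67 = 9a ⊕ 67 = fd
byte 4: (fc ⊕ 03) ⊕ 7b = ff ⊕ 7b = 84

22 31 41 fd 84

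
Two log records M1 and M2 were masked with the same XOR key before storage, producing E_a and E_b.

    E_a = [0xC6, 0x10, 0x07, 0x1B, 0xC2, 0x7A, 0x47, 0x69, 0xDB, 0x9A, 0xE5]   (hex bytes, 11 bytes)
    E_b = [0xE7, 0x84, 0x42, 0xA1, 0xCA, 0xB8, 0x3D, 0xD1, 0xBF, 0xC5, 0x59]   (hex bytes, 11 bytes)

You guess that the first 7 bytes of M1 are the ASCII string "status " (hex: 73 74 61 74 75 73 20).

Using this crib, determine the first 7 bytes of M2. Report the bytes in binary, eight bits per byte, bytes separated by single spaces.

First, E_a ⊕ E_b = (M1 ⊕ K) ⊕ (M2 ⊕ K) = M1 ⊕ M2, so the key drops out. Then M2 = (M1 ⊕ M2) ⊕ M1 over the first 7 bytes.
byte 0: (c6 ⊕ e7) ⊕ 73 = 21 ⊕ 73 = 52
byte 1: (10 ⊕ 84) ⊕ 74 = 94 ⊕ 74 = e0
byte 2: (07 ⊕ 42) ⊕ 61 = 45 ⊕ 61 = 24
byte 3: (1b ⊕ a1) ⊕ 74 = ba ⊕ 74 = ce
byte 4: (c2 ⊕ ca) ⊕ 75 = 08 ⊕ 75 = 7d
byte 5: (7a ⊕ b8) ⊕ 73 = c2 ⊕ 73 = b1
byte 6: (47 ⊕ 3d) ⊕ 20 = 7a ⊕ 20 = 5a

01010010 11100000 00100100 11001110 01111101 10110001 01011010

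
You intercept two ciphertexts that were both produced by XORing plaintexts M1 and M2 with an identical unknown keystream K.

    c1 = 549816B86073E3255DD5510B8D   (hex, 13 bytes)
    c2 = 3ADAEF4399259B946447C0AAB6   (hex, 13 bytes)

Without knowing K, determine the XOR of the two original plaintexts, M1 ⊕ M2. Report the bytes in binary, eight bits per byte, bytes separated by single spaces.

c1 ⊕ c2 = (M1 ⊕ K) ⊕ (M2 ⊕ K) = M1 ⊕ M2 — the shared key cancels under XOR.
54 XOR 3a = 6e
98 XOR da = 42
16 XOR ef = f9
b8 XOR 43 = fb
60 XOR 99 = f9
73 XOR 25 = 56
e3 XOR 9b = 78
25 XOR 94 = b1
5d XOR 64 = 39
d5 XOR 47 = 92
51 XOR c0 = 91
0b XOR aa = a1
8d XOR b6 = 3b

01101110 01000010 11111001 11111011 11111001 01010110 01111000 10110001 00111001 10010010 10010001 10100001 00111011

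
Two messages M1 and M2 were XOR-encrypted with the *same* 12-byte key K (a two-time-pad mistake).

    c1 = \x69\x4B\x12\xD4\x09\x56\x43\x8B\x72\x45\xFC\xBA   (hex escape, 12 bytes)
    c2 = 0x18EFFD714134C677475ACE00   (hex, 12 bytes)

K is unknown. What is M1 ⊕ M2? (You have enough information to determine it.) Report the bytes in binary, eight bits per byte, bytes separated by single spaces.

c1 ⊕ c2 = (M1 ⊕ K) ⊕ (M2 ⊕ K) = M1 ⊕ M2 — the shared key cancels under XOR.
byte 0: 69 ⊕ 18 = 71
byte 1: 4b ⊕ ef = a4
byte 2: 12 ⊕ fd = ef
byte 3: d4 ⊕ 71 = a5
byte 4: 09 ⊕ 41 = 48
byte 5: 56 ⊕ 34 = 62
byte 6: 43 ⊕ c6 = 85
byte 7: 8b ⊕ 77 = fc
byte 8: 72 ⊕ 47 = 35
byte 9: 45 ⊕ 5a = 1f
byte 10: fc ⊕ ce = 32
byte 11: ba ⊕ 00 = ba

01110001 10100100 11101111 10100101 01001000 01100010 10000101 11111100 00110101 00011111 00110010 10111010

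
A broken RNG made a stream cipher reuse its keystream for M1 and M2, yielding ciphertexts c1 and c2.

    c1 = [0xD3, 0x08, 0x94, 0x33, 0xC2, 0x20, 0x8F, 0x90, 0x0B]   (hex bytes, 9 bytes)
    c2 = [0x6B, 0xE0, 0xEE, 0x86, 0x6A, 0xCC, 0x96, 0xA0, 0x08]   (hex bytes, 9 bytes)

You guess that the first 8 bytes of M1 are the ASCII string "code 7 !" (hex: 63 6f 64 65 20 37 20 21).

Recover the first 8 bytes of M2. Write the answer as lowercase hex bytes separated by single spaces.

First, c1 ⊕ c2 = (M1 ⊕ K) ⊕ (M2 ⊕ K) = M1 ⊕ M2, so the key drops out. Then M2 = (M1 ⊕ M2) ⊕ M1 over the first 8 bytes.
byte 0: (d3 xor 6b) xor 63 = b8 xor 63 = db
byte 1: (08 xor e0) xor 6f = e8 xor 6f = 87
byte 2: (94 xor ee) xor 64 = 7a xor 64 = 1e
byte 3: (33 xor 86) xor 65 = b5 xor 65 = d0
byte 4: (c2 xor 6a) xor 20 = a8 xor 20 = 88
byte 5: (20 xor cc) xor 37 = ec xor 37 = db
byte 6: (8f xor 96) xor 20 = 19 xor 20 = 39
byte 7: (90 xor a0) xor 21 = 30 xor 21 = 11

db 87 1e d0 88 db 39 11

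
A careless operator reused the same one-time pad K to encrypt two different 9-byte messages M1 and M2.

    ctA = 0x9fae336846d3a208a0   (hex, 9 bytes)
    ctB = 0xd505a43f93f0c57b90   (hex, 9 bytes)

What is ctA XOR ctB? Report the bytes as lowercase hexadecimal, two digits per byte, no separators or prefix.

4aab9757d523677330

ctA ⊕ ctB = (M1 ⊕ K) ⊕ (M2 ⊕ K) = M1 ⊕ M2 — the shared key cancels under XOR.
159 xor 213 =  74
174 xor   5 = 171
 51 xor 164 = 151
104 xor  63 =  87
 70 xor 147 = 213
211 xor 240 =  35
162 xor 197 = 103
  8 xor 123 = 115
160 xor 144 =  48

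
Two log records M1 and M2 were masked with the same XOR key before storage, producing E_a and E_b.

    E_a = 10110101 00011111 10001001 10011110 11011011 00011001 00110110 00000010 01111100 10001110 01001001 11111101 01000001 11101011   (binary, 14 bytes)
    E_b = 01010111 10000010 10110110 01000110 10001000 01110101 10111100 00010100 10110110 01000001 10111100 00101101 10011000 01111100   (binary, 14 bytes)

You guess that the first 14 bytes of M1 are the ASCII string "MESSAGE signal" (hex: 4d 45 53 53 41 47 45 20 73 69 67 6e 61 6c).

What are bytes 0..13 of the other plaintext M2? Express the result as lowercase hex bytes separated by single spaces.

af d8 6c 8b 12 2b cf 36 b9 a6 92 be b8 fb

First, E_a ⊕ E_b = (M1 ⊕ K) ⊕ (M2 ⊕ K) = M1 ⊕ M2, so the key drops out. Then M2 = (M1 ⊕ M2) ⊕ M1 over the first 14 bytes.
byte 0: (b5 ⊕ 57) ⊕ 4d = e2 ⊕ 4d = af
byte 1: (1f ⊕ 82) ⊕ 45 = 9d ⊕ 45 = d8
byte 2: (89 ⊕ b6) ⊕ 53 = 3f ⊕ 53 = 6c
byte 3: (9e ⊕ 46) ⊕ 53 = d8 ⊕ 53 = 8b
byte 4: (db ⊕ 88) ⊕ 41 = 53 ⊕ 41 = 12
byte 5: (19 ⊕ 75) ⊕ 47 = 6c ⊕ 47 = 2b
byte 6: (36 ⊕ bc) ⊕ 45 = 8a ⊕ 45 = cf
byte 7: (02 ⊕ 14) ⊕ 20 = 16 ⊕ 20 = 36
byte 8: (7c ⊕ b6) ⊕ 73 = ca ⊕ 73 = b9
byte 9: (8e ⊕ 41) ⊕ 69 = cf ⊕ 69 = a6
byte 10: (49 ⊕ bc) ⊕ 67 = f5 ⊕ 67 = 92
byte 11: (fd ⊕ 2d) ⊕ 6e = d0 ⊕ 6e = be
byte 12: (41 ⊕ 98) ⊕ 61 = d9 ⊕ 61 = b8
byte 13: (eb ⊕ 7c) ⊕ 6c = 97 ⊕ 6c = fb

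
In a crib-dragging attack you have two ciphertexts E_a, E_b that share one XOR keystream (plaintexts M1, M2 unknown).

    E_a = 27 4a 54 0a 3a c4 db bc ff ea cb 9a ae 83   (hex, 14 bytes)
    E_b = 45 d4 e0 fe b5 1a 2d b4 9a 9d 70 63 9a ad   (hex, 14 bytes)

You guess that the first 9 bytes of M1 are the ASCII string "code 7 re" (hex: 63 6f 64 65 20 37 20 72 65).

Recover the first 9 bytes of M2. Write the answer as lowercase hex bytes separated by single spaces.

01 f1 d0 91 af e9 d6 7a 00

First, E_a ⊕ E_b = (M1 ⊕ K) ⊕ (M2 ⊕ K) = M1 ⊕ M2, so the key drops out. Then M2 = (M1 ⊕ M2) ⊕ M1 over the first 9 bytes.
byte 0: (27 xor 45) xor 63 = 62 xor 63 = 01
byte 1: (4a xor d4) xor 6f = 9e xor 6f = f1
byte 2: (54 xor e0) xor 64 = b4 xor 64 = d0
byte 3: (0a xor fe) xor 65 = f4 xor 65 = 91
byte 4: (3a xor b5) xor 20 = 8f xor 20 = af
byte 5: (c4 xor 1a) xor 37 = de xor 37 = e9
byte 6: (db xor 2d) xor 20 = f6 xor 20 = d6
byte 7: (bc xor b4) xor 72 = 08 xor 72 = 7a
byte 8: (ff xor 9a) xor 65 = 65 xor 65 = 00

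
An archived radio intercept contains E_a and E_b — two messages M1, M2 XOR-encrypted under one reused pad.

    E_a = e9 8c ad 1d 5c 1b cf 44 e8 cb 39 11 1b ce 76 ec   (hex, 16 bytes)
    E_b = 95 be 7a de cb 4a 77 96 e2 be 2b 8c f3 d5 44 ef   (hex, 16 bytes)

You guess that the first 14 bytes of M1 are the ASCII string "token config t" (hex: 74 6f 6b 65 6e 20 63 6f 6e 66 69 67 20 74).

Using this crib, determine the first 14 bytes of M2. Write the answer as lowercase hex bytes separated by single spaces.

First, E_a ⊕ E_b = (M1 ⊕ K) ⊕ (M2 ⊕ K) = M1 ⊕ M2, so the key drops out. Then M2 = (M1 ⊕ M2) ⊕ M1 over the first 14 bytes.
byte 0: (e9 ^ 95) ^ 74 = 7c ^ 74 = 08
byte 1: (8c ^ be) ^ 6f = 32 ^ 6f = 5d
byte 2: (ad ^ 7a) ^ 6b = d7 ^ 6b = bc
byte 3: (1d ^ de) ^ 65 = c3 ^ 65 = a6
byte 4: (5c ^ cb) ^ 6e = 97 ^ 6e = f9
byte 5: (1b ^ 4a) ^ 20 = 51 ^ 20 = 71
byte 6: (cf ^ 77) ^ 63 = b8 ^ 63 = db
byte 7: (44 ^ 96) ^ 6f = d2 ^ 6f = bd
byte 8: (e8 ^ e2) ^ 6e = 0a ^ 6e = 64
byte 9: (cb ^ be) ^ 66 = 75 ^ 66 = 13
byte 10: (39 ^ 2b) ^ 69 = 12 ^ 69 = 7b
byte 11: (11 ^ 8c) ^ 67 = 9d ^ 67 = fa
byte 12: (1b ^ f3) ^ 20 = e8 ^ 20 = c8
byte 13: (ce ^ d5) ^ 74 = 1b ^ 74 = 6f

08 5d bc a6 f9 71 db bd 64 13 7b fa c8 6f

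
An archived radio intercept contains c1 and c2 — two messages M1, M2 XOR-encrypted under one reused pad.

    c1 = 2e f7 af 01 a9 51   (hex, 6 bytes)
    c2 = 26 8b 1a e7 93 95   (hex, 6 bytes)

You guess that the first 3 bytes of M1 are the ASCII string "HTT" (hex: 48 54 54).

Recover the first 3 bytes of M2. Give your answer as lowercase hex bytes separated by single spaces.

First, c1 ⊕ c2 = (M1 ⊕ K) ⊕ (M2 ⊕ K) = M1 ⊕ M2, so the key drops out. Then M2 = (M1 ⊕ M2) ⊕ M1 over the first 3 bytes.
byte 0: (2e XOR 26) XOR 48 = 08 XOR 48 = 40
byte 1: (f7 XOR 8b) XOR 54 = 7c XOR 54 = 28
byte 2: (af XOR 1a) XOR 54 = b5 XOR 54 = e1

40 28 e1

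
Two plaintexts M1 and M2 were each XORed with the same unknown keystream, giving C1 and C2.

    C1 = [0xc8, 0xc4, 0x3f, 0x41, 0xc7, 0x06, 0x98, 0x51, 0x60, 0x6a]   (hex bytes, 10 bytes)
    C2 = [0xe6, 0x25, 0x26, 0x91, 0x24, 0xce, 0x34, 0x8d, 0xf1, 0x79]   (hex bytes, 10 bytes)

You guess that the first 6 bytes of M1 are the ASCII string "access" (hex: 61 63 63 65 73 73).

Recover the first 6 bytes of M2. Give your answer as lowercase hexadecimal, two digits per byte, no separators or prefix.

First, C1 ⊕ C2 = (M1 ⊕ K) ⊕ (M2 ⊕ K) = M1 ⊕ M2, so the key drops out. Then M2 = (M1 ⊕ M2) ⊕ M1 over the first 6 bytes.
byte 0: (c8 ⊕ e6) ⊕ 61 = 2e ⊕ 61 = 4f
byte 1: (c4 ⊕ 25) ⊕ 63 = e1 ⊕ 63 = 82
byte 2: (3f ⊕ 26) ⊕ 63 = 19 ⊕ 63 = 7a
byte 3: (41 ⊕ 91) ⊕ 65 = d0 ⊕ 65 = b5
byte 4: (c7 ⊕ 24) ⊕ 73 = e3 ⊕ 73 = 90
byte 5: (06 ⊕ ce) ⊕ 73 = c8 ⊕ 73 = bb

4f827ab590bb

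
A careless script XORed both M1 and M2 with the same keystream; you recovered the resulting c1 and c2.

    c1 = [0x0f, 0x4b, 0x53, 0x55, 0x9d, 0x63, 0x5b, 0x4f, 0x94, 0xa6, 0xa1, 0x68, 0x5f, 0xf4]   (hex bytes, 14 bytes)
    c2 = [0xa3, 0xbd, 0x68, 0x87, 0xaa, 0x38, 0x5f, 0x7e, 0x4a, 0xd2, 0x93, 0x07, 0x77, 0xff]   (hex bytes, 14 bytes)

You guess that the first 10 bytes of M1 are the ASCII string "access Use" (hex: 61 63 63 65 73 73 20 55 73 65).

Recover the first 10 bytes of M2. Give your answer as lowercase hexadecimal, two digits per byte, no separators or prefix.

cd9558b744282464ad11

First, c1 ⊕ c2 = (M1 ⊕ K) ⊕ (M2 ⊕ K) = M1 ⊕ M2, so the key drops out. Then M2 = (M1 ⊕ M2) ⊕ M1 over the first 10 bytes.
byte 0: (0f xor a3) xor 61 = ac xor 61 = cd
byte 1: (4b xor bd) xor 63 = f6 xor 63 = 95
byte 2: (53 xor 68) xor 63 = 3b xor 63 = 58
byte 3: (55 xor 87) xor 65 = d2 xor 65 = b7
byte 4: (9d xor aa) xor 73 = 37 xor 73 = 44
byte 5: (63 xor 38) xor 73 = 5b xor 73 = 28
byte 6: (5b xor 5f) xor 20 = 04 xor 20 = 24
byte 7: (4f xor 7e) xor 55 = 31 xor 55 = 64
byte 8: (94 xor 4a) xor 73 = de xor 73 = ad
byte 9: (a6 xor d2) xor 65 = 74 xor 65 = 11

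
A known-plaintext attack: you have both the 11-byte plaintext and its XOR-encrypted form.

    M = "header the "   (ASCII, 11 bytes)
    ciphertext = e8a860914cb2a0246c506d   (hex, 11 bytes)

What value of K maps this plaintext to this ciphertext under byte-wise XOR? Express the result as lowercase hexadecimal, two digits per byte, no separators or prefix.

80cd01f529c0805004354d

Since ciphertext = M ⊕ K, XORing both sides with M gives K = M ⊕ ciphertext.
68 xor e8 = 80
65 xor a8 = cd
61 xor 60 = 01
64 xor 91 = f5
65 xor 4c = 29
72 xor b2 = c0
20 xor a0 = 80
74 xor 24 = 50
68 xor 6c = 04
65 xor 50 = 35
20 xor 6d = 4d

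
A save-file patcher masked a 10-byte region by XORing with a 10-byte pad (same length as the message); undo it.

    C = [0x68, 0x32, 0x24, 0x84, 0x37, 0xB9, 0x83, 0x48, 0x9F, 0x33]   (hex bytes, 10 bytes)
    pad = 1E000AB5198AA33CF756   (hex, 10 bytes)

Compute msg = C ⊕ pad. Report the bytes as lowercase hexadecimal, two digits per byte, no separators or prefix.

byte 0: 68 ^ 1e = 76
byte 1: 32 ^ 00 = 32
byte 2: 24 ^ 0a = 2e
byte 3: 84 ^ b5 = 31
byte 4: 37 ^ 19 = 2e
byte 5: b9 ^ 8a = 33
byte 6: 83 ^ a3 = 20
byte 7: 48 ^ 3c = 74
byte 8: 9f ^ f7 = 68
byte 9: 33 ^ 56 = 65

76322e312e3320746865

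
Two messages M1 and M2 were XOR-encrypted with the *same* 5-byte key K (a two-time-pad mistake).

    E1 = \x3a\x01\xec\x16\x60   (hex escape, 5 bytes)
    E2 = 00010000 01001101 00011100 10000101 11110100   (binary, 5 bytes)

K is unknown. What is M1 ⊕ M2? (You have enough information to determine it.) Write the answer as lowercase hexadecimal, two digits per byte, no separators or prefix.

E1 ⊕ E2 = (M1 ⊕ K) ⊕ (M2 ⊕ K) = M1 ⊕ M2 — the shared key cancels under XOR.
3a xor 10 = 2a
01 xor 4d = 4c
ec xor 1c = f0
16 xor 85 = 93
60 xor f4 = 94

2a4cf09394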